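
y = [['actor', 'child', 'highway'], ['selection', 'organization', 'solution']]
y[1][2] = 'solution'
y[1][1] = 'organization'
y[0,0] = 'actor'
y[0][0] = 'actor'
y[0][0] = 'actor'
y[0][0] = 'actor'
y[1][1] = 'organization'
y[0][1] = 'child'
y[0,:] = ['actor', 'child', 'highway']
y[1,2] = 'solution'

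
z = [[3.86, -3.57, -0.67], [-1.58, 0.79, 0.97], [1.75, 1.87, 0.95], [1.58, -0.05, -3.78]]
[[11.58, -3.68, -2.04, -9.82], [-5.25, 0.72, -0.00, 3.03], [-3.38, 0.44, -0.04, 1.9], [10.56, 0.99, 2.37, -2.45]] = z@[[1.08, -0.33, -0.18, -0.90], [-1.64, 0.75, 0.51, 1.73], [-2.32, -0.41, -0.71, 0.25]]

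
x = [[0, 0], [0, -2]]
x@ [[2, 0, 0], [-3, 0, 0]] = [[0, 0, 0], [6, 0, 0]]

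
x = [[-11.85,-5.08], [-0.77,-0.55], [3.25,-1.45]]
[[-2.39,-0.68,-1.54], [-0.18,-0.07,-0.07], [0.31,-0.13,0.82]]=x @ [[0.15, 0.01, 0.19], [0.12, 0.11, -0.14]]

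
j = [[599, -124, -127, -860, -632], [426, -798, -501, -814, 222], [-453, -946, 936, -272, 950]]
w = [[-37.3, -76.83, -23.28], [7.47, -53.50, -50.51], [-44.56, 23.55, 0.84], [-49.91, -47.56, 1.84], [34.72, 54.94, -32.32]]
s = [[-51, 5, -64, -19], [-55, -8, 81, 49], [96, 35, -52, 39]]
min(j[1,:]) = -814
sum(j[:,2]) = 308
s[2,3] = 39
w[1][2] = -50.51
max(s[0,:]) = 5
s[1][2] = 81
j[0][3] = -860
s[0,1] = 5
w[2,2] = 0.84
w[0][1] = -76.83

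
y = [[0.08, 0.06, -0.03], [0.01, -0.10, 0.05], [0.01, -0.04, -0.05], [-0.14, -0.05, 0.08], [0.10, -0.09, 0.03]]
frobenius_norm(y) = 0.27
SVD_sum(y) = [[0.08, 0.04, -0.04], [-0.04, -0.02, 0.02], [0.01, 0.01, -0.01], [-0.14, -0.06, 0.07], [0.03, 0.01, -0.02]] + [[-0.01,  0.01,  -0.00], [0.05,  -0.08,  0.03], [0.01,  -0.02,  0.01], [-0.01,  0.01,  -0.0], [0.07,  -0.11,  0.03]] + [[0.01, 0.01, 0.02], [0.0, 0.0, 0.00], [-0.02, -0.03, -0.05], [0.0, 0.00, 0.01], [0.00, 0.01, 0.01]]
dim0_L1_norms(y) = [0.34, 0.34, 0.24]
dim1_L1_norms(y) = [0.17, 0.16, 0.1, 0.27, 0.22]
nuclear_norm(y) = 0.44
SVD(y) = [[-0.49, -0.09, 0.34], [0.25, 0.59, 0.03], [-0.07, 0.15, -0.91], [0.82, -0.06, 0.15], [-0.17, 0.78, 0.20]] @ diag([0.20627166313981313, 0.16903991892347786, 0.06385535839598362]) @ [[-0.82, -0.37, 0.44],[0.51, -0.82, 0.26],[0.26, 0.44, 0.86]]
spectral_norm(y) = 0.21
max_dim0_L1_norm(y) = 0.34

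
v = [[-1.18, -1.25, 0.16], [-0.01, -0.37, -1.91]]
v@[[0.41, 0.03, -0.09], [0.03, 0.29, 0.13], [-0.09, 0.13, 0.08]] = [[-0.54,-0.38,-0.04], [0.16,-0.36,-0.2]]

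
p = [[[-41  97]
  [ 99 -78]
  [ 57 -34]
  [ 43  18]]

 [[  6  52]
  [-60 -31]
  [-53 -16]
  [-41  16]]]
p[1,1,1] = -31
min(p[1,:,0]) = -60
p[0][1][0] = 99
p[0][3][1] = 18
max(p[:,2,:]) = 57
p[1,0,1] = 52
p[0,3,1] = 18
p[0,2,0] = 57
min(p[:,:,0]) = -60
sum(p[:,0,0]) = -35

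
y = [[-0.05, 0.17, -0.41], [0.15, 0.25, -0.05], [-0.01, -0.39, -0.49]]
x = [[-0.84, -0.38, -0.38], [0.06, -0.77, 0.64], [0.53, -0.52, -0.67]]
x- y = [[-0.79, -0.55, 0.03], [-0.09, -1.02, 0.69], [0.54, -0.13, -0.18]]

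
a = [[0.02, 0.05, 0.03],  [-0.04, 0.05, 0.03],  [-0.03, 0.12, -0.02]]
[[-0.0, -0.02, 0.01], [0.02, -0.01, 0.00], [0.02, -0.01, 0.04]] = a@ [[-0.31, -0.05, 0.11],[0.07, -0.16, 0.30],[0.08, -0.23, -0.29]]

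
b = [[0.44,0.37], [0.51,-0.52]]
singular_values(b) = [0.73, 0.57]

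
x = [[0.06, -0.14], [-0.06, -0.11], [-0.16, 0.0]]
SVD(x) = [[-0.71, -0.44],[-0.09, -0.71],[0.70, -0.55]] @ diag([0.18474889180309545, 0.17426372823260763]) @ [[-0.80, 0.59],[0.59, 0.8]]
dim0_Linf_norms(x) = [0.16, 0.14]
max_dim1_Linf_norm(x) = 0.16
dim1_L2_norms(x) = [0.15, 0.13, 0.16]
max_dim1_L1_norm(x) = 0.2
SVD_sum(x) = [[0.11, -0.08],[0.01, -0.01],[-0.10, 0.08]] + [[-0.05, -0.06], [-0.07, -0.10], [-0.06, -0.08]]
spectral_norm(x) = 0.18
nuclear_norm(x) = 0.36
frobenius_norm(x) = 0.25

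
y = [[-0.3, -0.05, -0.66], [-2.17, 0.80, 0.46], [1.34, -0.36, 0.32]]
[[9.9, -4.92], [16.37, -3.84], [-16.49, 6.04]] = y @ [[-8.13, 2.84], [5.14, -0.67], [-11.70, 6.22]]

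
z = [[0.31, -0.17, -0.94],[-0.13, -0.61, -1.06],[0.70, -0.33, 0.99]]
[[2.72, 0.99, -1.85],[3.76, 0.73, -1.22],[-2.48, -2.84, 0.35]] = z @ [[-0.28, -0.83, -1.66], [-1.33, 1.86, -0.19], [-2.75, -1.66, 1.46]]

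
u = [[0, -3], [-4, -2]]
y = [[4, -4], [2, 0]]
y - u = [[4, -1], [6, 2]]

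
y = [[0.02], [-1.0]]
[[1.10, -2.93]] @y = [[2.95]]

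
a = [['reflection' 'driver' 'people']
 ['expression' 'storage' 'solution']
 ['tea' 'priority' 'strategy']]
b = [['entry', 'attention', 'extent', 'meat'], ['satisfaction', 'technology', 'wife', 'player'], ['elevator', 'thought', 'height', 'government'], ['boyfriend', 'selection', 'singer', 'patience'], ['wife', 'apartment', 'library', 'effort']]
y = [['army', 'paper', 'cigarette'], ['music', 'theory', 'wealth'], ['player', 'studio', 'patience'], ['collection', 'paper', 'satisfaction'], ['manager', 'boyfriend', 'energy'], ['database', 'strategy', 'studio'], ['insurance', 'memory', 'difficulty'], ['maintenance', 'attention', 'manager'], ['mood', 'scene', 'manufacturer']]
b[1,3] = 'player'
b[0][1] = 'attention'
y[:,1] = ['paper', 'theory', 'studio', 'paper', 'boyfriend', 'strategy', 'memory', 'attention', 'scene']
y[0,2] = 'cigarette'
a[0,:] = ['reflection', 'driver', 'people']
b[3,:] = ['boyfriend', 'selection', 'singer', 'patience']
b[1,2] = 'wife'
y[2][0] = 'player'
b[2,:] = ['elevator', 'thought', 'height', 'government']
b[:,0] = ['entry', 'satisfaction', 'elevator', 'boyfriend', 'wife']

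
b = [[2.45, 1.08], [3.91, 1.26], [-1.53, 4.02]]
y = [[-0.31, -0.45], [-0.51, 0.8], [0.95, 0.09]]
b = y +[[2.76,1.53],[4.42,0.46],[-2.48,3.93]]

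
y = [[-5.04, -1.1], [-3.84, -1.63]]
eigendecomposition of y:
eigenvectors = [[-0.75,0.24], [-0.66,-0.97]]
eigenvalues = [-6.01, -0.66]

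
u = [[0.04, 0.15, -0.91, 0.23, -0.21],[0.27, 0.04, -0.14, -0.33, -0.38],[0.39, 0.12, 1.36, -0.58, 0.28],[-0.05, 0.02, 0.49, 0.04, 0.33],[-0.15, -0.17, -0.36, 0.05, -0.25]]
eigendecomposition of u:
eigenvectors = [[(-0.48+0.35j), -0.48-0.35j, -0.26+0.00j, (0.65+0j), 0.43+0.00j],  [(-0.12+0.35j), -0.12-0.35j, (0.52+0j), (-0.48+0j), (-0.65+0j)],  [(0.62+0j), (0.62-0j), (-0.25+0j), 0.13+0.00j, (-0.27+0j)],  [(0.26-0.21j), 0.26+0.21j, (-0.43+0j), 0.57+0.00j, (-0.22+0j)],  [(-0.15-0.06j), -0.15+0.06j, 0.64+0.00j, (-0.13+0j), (0.52+0j)]]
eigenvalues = [(0.73+0.46j), (0.73-0.46j), (-0.22+0j), (-0+0j), 0j]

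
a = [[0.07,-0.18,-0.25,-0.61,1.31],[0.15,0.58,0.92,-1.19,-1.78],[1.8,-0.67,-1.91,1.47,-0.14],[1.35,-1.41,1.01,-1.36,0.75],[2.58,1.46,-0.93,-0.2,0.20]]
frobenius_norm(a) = 5.87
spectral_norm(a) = 3.91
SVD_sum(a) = [[0.13, 0.01, -0.10, 0.05, 0.02],[-0.72, -0.08, 0.54, -0.29, -0.13],[2.11, 0.22, -1.58, 0.84, 0.38],[0.02, 0.00, -0.02, 0.01, 0.0],[1.92, 0.20, -1.44, 0.77, 0.35]] + [[0.26, -0.01, 0.19, -0.32, 0.03], [0.67, -0.04, 0.48, -0.82, 0.07], [-0.44, 0.02, -0.31, 0.53, -0.05], [1.30, -0.07, 0.92, -1.57, 0.14], [0.70, -0.04, 0.5, -0.85, 0.08]] + [[-0.09, -0.71, -0.01, 0.03, 0.79],[0.14, 1.17, 0.02, -0.05, -1.30],[-0.02, -0.17, -0.0, 0.01, 0.19],[-0.11, -0.9, -0.01, 0.04, 0.99],[0.08, 0.69, 0.01, -0.03, -0.76]] + [[-0.15, 0.59, -0.07, -0.14, 0.52],[0.11, -0.44, 0.05, 0.11, -0.39],[0.18, -0.72, 0.08, 0.18, -0.64],[0.12, -0.46, 0.05, 0.11, -0.40],[-0.15, 0.59, -0.07, -0.14, 0.52]] + [[-0.09,-0.06,-0.26,-0.23,-0.06], [-0.06,-0.04,-0.16,-0.14,-0.04], [-0.03,-0.02,-0.10,-0.09,-0.02], [0.02,0.01,0.07,0.06,0.01], [0.02,0.01,0.07,0.06,0.01]]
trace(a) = -2.42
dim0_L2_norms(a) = [3.43, 2.22, 2.54, 2.42, 2.35]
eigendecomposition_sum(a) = [[0.47-0.03j, (0.17-0.44j), (-0.16-0.01j), (-0.14+0.26j), (0.44+0.18j)], [-0.41+0.57j, (0.35+0.61j), 0.17-0.17j, (-0.17-0.41j), (-0.62+0.33j)], [(0.2-0.51j), -0.38-0.40j, -0.09+0.16j, 0.20+0.28j, 0.41-0.37j], [0.32-0.61j, -0.42-0.55j, (-0.14+0.19j), 0.22+0.37j, 0.56-0.41j], [(0.64+0.25j), 0.50-0.48j, -0.20-0.12j, -0.35+0.26j, 0.47+0.52j]] + [[0.47+0.03j, 0.17+0.44j, -0.16+0.01j, (-0.14-0.26j), (0.44-0.18j)], [(-0.41-0.57j), (0.35-0.61j), 0.17+0.17j, (-0.17+0.41j), -0.62-0.33j], [0.20+0.51j, -0.38+0.40j, (-0.09-0.16j), (0.2-0.28j), 0.41+0.37j], [0.32+0.61j, (-0.42+0.55j), (-0.14-0.19j), 0.22-0.37j, (0.56+0.41j)], [0.64-0.25j, (0.5+0.48j), (-0.2+0.12j), -0.35-0.26j, 0.47-0.52j]] + [[-0.37+0.26j, -0.20-0.06j, -0.18+0.03j, 0.05-0.16j, 0.17-0.16j],[(0.54+0.42j), (-0.01+0.31j), (0.12+0.25j), (-0.25-0.01j), (-0.3-0.18j)],[(0.45+0.88j), -0.20+0.41j, (-0+0.41j), (-0.33-0.17j), -0.29-0.42j],[(0.52+0.71j), -0.12+0.39j, 0.05+0.36j, (-0.31-0.1j), (-0.32-0.33j)],[0.52+0.11j, 0.11+0.22j, 0.17+0.14j, -0.18+0.08j, (-0.28-0.02j)]] + [[(-0.37-0.26j), (-0.2+0.06j), -0.18-0.03j, 0.05+0.16j, 0.17+0.16j], [0.54-0.42j, (-0.01-0.31j), (0.12-0.25j), -0.25+0.01j, -0.30+0.18j], [0.45-0.88j, (-0.2-0.41j), (-0-0.41j), -0.33+0.17j, (-0.29+0.42j)], [(0.52-0.71j), (-0.12-0.39j), 0.05-0.36j, (-0.31+0.1j), -0.32+0.33j], [0.52-0.11j, (0.11-0.22j), (0.17-0.14j), -0.18-0.08j, -0.28+0.02j]] + [[-0.13-0.00j, -0.12-0.00j, 0.44-0.00j, -0.44+0.00j, (0.09+0j)], [-0.10-0.00j, (-0.1-0j), 0.36-0.00j, -0.36+0.00j, 0.08+0.00j], [0.49+0.00j, 0.49+0.00j, (-1.72+0j), 1.71-0.00j, (-0.37-0j)], [-0.34-0.00j, -0.33-0.00j, (1.18-0j), -1.17+0.00j, 0.25+0.00j], [0.25+0.00j, (0.24+0j), -0.86+0.00j, (0.86-0j), -0.19-0.00j]]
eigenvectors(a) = [[(-0.21-0.26j), (-0.21+0.26j), (-0.04-0.27j), -0.04+0.27j, -0.19+0.00j], [(0.5+0j), (0.5-0j), (-0.38+0.17j), -0.38-0.17j, (-0.15+0j)], [-0.38+0.10j, -0.38-0.10j, (-0.6+0j), (-0.6-0j), 0.74+0.00j], [-0.49+0.07j, (-0.49-0.07j), -0.53+0.08j, (-0.53-0.08j), -0.51+0.00j], [(-0.12-0.48j), -0.12+0.48j, -0.20+0.25j, -0.20-0.25j, (0.37+0j)]]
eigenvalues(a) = [(1.41+1.64j), (1.41-1.64j), (-0.96+0.86j), (-0.96-0.86j), (-3.31+0j)]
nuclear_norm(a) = 11.77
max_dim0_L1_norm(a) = 5.95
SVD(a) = [[-0.04, -0.16, 0.4, -0.46, 0.77],[0.24, -0.4, -0.66, 0.35, 0.48],[-0.72, 0.26, 0.10, 0.57, 0.30],[-0.01, -0.76, 0.50, 0.36, -0.20],[-0.65, -0.41, -0.39, -0.46, -0.20]] @ diag([3.9121228078780663, 2.9421811544004566, 2.6751655843925244, 1.7686176256630275, 0.47470620498043037]) @ [[-0.75, -0.08, 0.56, -0.30, -0.14],[-0.58, 0.03, -0.41, 0.7, -0.06],[-0.08, -0.67, -0.01, 0.03, 0.74],[0.18, -0.72, 0.08, 0.17, -0.64],[-0.24, -0.16, -0.71, -0.62, -0.15]]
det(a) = -25.85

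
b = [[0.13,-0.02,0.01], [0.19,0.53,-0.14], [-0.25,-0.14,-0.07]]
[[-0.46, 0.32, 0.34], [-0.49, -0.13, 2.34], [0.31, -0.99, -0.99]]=b @ [[-3.69, 2.14, 3.21], [1.77, 0.46, 2.61], [5.21, 5.55, -2.51]]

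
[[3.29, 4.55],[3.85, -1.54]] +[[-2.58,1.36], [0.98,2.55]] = [[0.71, 5.91], [4.83, 1.01]]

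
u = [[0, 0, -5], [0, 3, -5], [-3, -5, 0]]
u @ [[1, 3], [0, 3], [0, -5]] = [[0, 25], [0, 34], [-3, -24]]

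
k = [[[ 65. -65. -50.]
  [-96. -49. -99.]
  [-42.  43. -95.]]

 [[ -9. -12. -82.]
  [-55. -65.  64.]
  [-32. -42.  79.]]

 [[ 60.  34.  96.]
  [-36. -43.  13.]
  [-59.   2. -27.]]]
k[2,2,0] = -59.0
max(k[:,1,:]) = 64.0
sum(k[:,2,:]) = -173.0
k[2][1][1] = -43.0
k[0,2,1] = 43.0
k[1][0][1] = -12.0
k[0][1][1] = -49.0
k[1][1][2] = 64.0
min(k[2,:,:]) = -59.0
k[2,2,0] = -59.0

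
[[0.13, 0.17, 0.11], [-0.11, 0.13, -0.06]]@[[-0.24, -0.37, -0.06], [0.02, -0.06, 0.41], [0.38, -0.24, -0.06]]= [[0.01,-0.08,0.06], [0.01,0.05,0.06]]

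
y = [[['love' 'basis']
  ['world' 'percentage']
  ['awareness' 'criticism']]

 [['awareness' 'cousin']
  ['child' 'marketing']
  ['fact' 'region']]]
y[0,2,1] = 'criticism'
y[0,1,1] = 'percentage'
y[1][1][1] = 'marketing'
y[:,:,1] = [['basis', 'percentage', 'criticism'], ['cousin', 'marketing', 'region']]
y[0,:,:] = [['love', 'basis'], ['world', 'percentage'], ['awareness', 'criticism']]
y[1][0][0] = 'awareness'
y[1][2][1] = 'region'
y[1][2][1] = 'region'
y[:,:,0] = [['love', 'world', 'awareness'], ['awareness', 'child', 'fact']]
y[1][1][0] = 'child'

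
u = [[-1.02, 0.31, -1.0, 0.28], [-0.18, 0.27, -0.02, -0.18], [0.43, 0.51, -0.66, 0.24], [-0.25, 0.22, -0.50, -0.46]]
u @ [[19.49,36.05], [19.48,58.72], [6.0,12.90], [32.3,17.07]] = [[-10.8,-26.69], [-4.18,6.03], [22.11,41.03], [-18.44,-10.4]]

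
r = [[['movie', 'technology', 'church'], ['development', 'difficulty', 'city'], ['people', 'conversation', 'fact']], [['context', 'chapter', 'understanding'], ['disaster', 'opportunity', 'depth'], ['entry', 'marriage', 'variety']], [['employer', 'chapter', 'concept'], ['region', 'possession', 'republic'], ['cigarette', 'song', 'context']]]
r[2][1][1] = 'possession'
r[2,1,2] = 'republic'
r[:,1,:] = [['development', 'difficulty', 'city'], ['disaster', 'opportunity', 'depth'], ['region', 'possession', 'republic']]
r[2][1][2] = 'republic'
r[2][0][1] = 'chapter'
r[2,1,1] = 'possession'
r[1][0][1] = 'chapter'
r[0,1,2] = 'city'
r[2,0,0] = 'employer'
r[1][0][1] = 'chapter'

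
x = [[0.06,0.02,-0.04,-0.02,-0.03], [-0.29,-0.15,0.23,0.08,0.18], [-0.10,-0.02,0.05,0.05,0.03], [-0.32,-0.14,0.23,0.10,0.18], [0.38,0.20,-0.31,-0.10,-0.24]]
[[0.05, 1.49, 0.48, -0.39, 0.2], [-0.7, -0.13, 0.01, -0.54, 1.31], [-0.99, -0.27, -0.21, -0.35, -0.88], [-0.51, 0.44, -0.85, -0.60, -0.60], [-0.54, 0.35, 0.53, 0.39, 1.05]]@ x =[[-0.28, -0.14, 0.21, 0.08, 0.16], [0.67, 0.34, -0.53, -0.18, -0.41], [-0.18, -0.10, 0.16, 0.04, 0.12], [-0.11, -0.1, 0.13, 0.0, 0.11], [0.09, 0.08, -0.11, -0.0, -0.09]]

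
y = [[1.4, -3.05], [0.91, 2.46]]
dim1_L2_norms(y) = [3.36, 2.62]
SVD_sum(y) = [[0.5, -3.19], [-0.36, 2.26]] + [[0.9, 0.14],[1.27, 0.20]]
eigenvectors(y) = [[(0.88+0j), (0.88-0j)], [(-0.15-0.45j), -0.15+0.45j]]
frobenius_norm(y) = 4.26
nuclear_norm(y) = 5.53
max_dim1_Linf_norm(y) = 3.05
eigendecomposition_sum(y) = [[(0.7+1.11j), (-1.52+1.86j)],[(0.46-0.56j), 1.23+0.47j]] + [[0.70-1.11j, (-1.52-1.86j)],[0.46+0.56j, 1.23-0.47j]]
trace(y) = 3.86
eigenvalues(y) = [(1.93+1.58j), (1.93-1.58j)]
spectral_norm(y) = 3.96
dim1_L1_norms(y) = [4.45, 3.37]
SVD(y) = [[-0.82, 0.58], [0.58, 0.82]] @ diag([3.9590822370956693, 1.570944887611767]) @ [[-0.16, 0.99], [0.99, 0.16]]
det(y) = 6.22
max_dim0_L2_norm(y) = 3.92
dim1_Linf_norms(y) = [3.05, 2.46]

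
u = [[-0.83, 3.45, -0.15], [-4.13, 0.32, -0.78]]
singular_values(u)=[4.53, 3.14]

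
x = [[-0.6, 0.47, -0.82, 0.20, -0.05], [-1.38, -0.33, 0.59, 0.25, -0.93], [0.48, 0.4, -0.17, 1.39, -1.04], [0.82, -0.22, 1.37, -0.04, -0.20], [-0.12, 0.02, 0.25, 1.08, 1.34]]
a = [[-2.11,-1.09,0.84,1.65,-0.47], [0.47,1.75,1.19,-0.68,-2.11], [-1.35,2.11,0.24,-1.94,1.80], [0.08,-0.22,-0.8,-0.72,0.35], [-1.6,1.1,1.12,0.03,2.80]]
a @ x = [[4.58, -0.67, 3.09, -0.1, -0.71],[-2.43, 0.23, -1.01, -0.07, -5.58],[-3.79, -0.77, 0.1, 2.61, 0.66],[-0.76, -0.04, -0.96, -0.74, 1.65],[-0.33, -0.62, 2.51, 4.53, 1.64]]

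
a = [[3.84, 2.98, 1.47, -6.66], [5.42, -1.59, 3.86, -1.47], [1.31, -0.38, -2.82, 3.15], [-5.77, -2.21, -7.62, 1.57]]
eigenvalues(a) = [(10.12+0j), (-3.02+4.12j), (-3.02-4.12j), (-3.09+0j)]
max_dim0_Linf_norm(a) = 7.62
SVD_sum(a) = [[4.16, 1.2, 4.23, -2.86], [3.82, 1.11, 3.88, -2.63], [-1.48, -0.43, -1.51, 1.02], [-5.88, -1.7, -5.98, 4.04]] + [[-1.31, 1.70, -1.85, -3.93], [0.63, -0.81, 0.88, 1.87], [0.53, -0.69, 0.75, 1.6], [-0.66, 0.85, -0.92, -1.97]] + [[0.95,  -0.24,  -0.87,  -0.01], [1.2,  -0.31,  -1.11,  -0.02], [2.07,  -0.53,  -1.90,  -0.03], [0.93,  -0.24,  -0.86,  -0.01]] + [[0.05, 0.32, -0.04, 0.14],[-0.23, -1.58, 0.20, -0.70],[0.19, 1.27, -0.16, 0.56],[-0.16, -1.12, 0.14, -0.49]]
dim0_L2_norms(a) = [8.9, 4.05, 9.11, 7.67]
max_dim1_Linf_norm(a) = 7.62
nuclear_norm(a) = 25.93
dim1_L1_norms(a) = [14.95, 12.34, 7.66, 17.17]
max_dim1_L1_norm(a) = 17.17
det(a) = -813.74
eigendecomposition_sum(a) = [[6.38-0.00j, (2.25-0j), (3.74-0j), (-3.98-0j)], [3.34-0.00j, (1.18-0j), 1.96-0.00j, (-2.09-0j)], [-0.58+0.00j, (-0.21+0j), (-0.34+0j), 0.36+0.00j], [-4.65+0.00j, (-1.64+0j), -2.73+0.00j, (2.9+0j)]] + [[-1.18+0.12j, 0.06-0.04j, (-0.9-2.31j), (-1.47+0.43j)], [0.65+0.22j, -0.04+0.00j, -0.08+1.44j, (0.88+0.12j)], [(0.94+0.88j), (-0.07-0.02j), (-1.25+2.38j), (1.4+0.9j)], [(-0.64+1.15j), 0.00-0.07j, (-2.67-0.65j), (-0.54+1.61j)]] + [[(-1.18-0.12j), (0.06+0.04j), (-0.9+2.31j), -1.47-0.43j], [0.65-0.22j, (-0.04-0j), (-0.08-1.44j), (0.88-0.12j)], [0.94-0.88j, (-0.07+0.02j), -1.25-2.38j, (1.4-0.9j)], [-0.64-1.15j, 0.00+0.07j, (-2.67+0.65j), (-0.54-1.61j)]] + [[(-0.17+0j), (0.61-0j), -0.47+0.00j, 0.26+0.00j],[(0.77-0j), -2.69+0.00j, (2.05-0j), (-1.15-0j)],[(0.01-0j), (-0.03+0j), (0.03-0j), -0.01-0.00j],[(0.16-0j), -0.58+0.00j, (0.44-0j), (-0.25-0j)]]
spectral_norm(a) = 13.34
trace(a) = 1.00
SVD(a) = [[-0.50, 0.78, -0.35, -0.14], [-0.46, -0.37, -0.44, 0.68], [0.18, -0.32, -0.76, -0.54], [0.71, 0.39, -0.34, 0.48]] @ diag([13.339083254685832, 6.20836750382569, 3.7871152061352804, 2.5946077309412687]) @ [[-0.62,-0.18,-0.63,0.43], [-0.27,0.35,-0.38,-0.81], [-0.72,0.19,0.66,0.01], [-0.13,-0.90,0.12,-0.4]]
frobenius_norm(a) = 15.41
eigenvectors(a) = [[0.74+0.00j, (0.3+0.42j), 0.30-0.42j, (-0.22+0j)], [(0.39+0j), (-0.06-0.29j), -0.06+0.29j, (0.95+0j)], [(-0.07+0j), (0.14-0.54j), (0.14+0.54j), 0.01+0.00j], [-0.54+0.00j, 0.57+0.00j, (0.57-0j), 0.20+0.00j]]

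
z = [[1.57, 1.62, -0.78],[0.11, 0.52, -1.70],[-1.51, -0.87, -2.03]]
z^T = [[1.57, 0.11, -1.51], [1.62, 0.52, -0.87], [-0.78, -1.70, -2.03]]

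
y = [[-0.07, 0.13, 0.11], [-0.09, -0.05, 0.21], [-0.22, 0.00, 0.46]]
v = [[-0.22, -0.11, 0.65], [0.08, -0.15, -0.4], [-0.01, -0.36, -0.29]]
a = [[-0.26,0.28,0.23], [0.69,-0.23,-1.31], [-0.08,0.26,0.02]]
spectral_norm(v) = 0.85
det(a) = -0.02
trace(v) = -0.66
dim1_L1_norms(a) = [0.77, 2.23, 0.36]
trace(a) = -0.47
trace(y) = 0.34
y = v @ a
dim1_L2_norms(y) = [0.18, 0.23, 0.51]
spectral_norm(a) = 1.55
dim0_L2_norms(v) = [0.23, 0.41, 0.82]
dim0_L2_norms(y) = [0.25, 0.14, 0.52]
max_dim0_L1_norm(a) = 1.56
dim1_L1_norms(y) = [0.31, 0.35, 0.68]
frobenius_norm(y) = 0.59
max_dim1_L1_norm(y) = 0.68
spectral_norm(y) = 0.57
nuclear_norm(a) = 1.94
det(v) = -0.00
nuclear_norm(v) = 1.25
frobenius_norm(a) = 1.59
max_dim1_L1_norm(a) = 2.23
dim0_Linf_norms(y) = [0.22, 0.13, 0.46]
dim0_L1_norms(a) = [1.03, 0.77, 1.56]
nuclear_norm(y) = 0.72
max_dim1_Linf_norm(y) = 0.46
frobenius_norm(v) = 0.94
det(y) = -0.00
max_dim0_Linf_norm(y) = 0.46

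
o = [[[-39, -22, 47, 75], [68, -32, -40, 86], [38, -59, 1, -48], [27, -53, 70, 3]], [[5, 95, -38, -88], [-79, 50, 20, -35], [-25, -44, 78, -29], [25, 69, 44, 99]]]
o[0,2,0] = 38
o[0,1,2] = -40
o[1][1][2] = 20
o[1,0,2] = -38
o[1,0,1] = 95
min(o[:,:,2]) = -40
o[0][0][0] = -39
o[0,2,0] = 38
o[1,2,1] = -44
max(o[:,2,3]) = -29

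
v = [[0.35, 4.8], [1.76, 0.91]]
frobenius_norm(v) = 5.20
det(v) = -8.13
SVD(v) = [[-0.97, -0.24], [-0.24, 0.97]] @ diag([4.937317017725107, 1.6465420330140574]) @ [[-0.15,-0.99],  [0.99,-0.15]]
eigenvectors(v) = [[-0.88, -0.83], [0.48, -0.55]]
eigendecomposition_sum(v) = [[-1.25,  1.88],[0.69,  -1.04]] + [[1.60, 2.92], [1.07, 1.95]]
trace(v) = 1.26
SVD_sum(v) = [[0.74, 4.74], [0.18, 1.16]] + [[-0.39, 0.06], [1.58, -0.25]]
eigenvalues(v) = [-2.29, 3.55]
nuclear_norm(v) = 6.58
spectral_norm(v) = 4.94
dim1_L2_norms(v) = [4.81, 1.98]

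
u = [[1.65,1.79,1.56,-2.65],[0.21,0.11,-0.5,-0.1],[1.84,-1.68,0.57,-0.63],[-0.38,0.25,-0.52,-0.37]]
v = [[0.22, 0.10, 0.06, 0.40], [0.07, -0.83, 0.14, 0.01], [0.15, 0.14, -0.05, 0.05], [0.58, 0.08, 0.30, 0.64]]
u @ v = [[-0.81, -1.31, -0.52, -0.94], [-0.08, -0.15, 0.02, -0.00], [0.01, 1.61, -0.34, 0.34], [-0.36, -0.35, -0.07, -0.41]]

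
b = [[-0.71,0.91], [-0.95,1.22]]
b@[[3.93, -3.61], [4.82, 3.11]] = [[1.60, 5.39], [2.15, 7.22]]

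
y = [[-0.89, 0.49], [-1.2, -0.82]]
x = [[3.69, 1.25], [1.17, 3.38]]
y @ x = [[-2.71, 0.54], [-5.39, -4.27]]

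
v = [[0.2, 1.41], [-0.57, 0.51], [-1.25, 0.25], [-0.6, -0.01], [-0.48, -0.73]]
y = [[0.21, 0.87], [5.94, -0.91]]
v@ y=[[8.42,  -1.11], [2.91,  -0.96], [1.22,  -1.32], [-0.19,  -0.51], [-4.44,  0.25]]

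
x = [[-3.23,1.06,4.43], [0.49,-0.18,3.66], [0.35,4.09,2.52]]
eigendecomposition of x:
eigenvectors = [[0.44+0.00j, 0.94+0.00j, 0.94-0.00j], [(0.51+0j), (-0.16-0.23j), (-0.16+0.23j)], [0.74+0.00j, (0.04+0.17j), 0.04-0.17j]]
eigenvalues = [(5.55+0j), (-3.22+0.54j), (-3.22-0.54j)]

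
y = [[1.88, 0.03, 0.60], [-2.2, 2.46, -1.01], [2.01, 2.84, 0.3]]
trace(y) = 4.64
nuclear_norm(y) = 7.48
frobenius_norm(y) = 5.29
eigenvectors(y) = [[0.30+0.00j, 0.15+0.22j, (0.15-0.22j)],[(-0.12+0j), -0.68+0.00j, -0.68-0.00j],[(-0.95+0j), -0.42+0.53j, (-0.42-0.53j)]]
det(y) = 0.02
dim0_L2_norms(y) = [3.52, 3.76, 1.21]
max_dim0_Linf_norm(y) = 2.84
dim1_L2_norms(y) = [1.97, 3.45, 3.49]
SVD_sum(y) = [[0.08, -0.42, 0.08], [-0.57, 2.87, -0.53], [-0.44, 2.22, -0.41]] + [[1.80,0.45,0.52], [-1.63,-0.41,-0.47], [2.45,0.62,0.71]] + [[0.0, -0.00, -0.0], [0.0, -0.0, -0.00], [-0.0, 0.00, 0.00]]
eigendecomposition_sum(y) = [[0j, 0.00+0.00j, (-0+0j)], [(-0+0j), (-0+0j), -0j], [-0.00+0.00j, (-0+0j), -0j]] + [[0.94-0.11j, (0.01-0.59j), 0.30+0.04j],[-1.10+2.15j, (1.23+0.86j), -0.51+0.59j],[(1.01+2.17j), (1.42-0.43j), (0.15+0.75j)]] + [[(0.94+0.11j), (0.01+0.59j), 0.30-0.04j], [(-1.1-2.15j), 1.23-0.86j, (-0.51-0.59j)], [1.01-2.17j, 1.42+0.43j, 0.15-0.75j]]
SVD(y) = [[0.12, 0.52, -0.85],[-0.79, -0.47, -0.40],[-0.61, 0.71, 0.35]] @ diag([3.787981119758161, 3.695117893775453, 0.0016695676596192436]) @ [[0.19, -0.96, 0.18],[0.93, 0.24, 0.27],[-0.3, 0.12, 0.95]]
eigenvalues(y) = [0j, (2.32+1.51j), (2.32-1.51j)]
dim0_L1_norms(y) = [6.09, 5.33, 1.91]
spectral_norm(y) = 3.79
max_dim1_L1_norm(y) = 5.67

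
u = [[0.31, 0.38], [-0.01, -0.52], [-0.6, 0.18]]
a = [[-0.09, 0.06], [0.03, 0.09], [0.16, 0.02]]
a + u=[[0.22, 0.44], [0.02, -0.43], [-0.44, 0.20]]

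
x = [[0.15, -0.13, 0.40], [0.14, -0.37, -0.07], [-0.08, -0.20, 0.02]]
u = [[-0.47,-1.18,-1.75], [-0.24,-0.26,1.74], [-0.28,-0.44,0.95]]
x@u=[[-0.15, -0.32, -0.11],[0.04, -0.04, -0.96],[0.08, 0.14, -0.19]]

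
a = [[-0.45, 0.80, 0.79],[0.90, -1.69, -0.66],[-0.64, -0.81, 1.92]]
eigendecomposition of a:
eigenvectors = [[0.3,-0.86,-0.45], [-0.10,-0.26,0.89], [0.95,-0.44,0.10]]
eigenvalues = [1.81, 0.19, -2.22]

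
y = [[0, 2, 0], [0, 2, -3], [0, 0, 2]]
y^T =[[0, 0, 0], [2, 2, 0], [0, -3, 2]]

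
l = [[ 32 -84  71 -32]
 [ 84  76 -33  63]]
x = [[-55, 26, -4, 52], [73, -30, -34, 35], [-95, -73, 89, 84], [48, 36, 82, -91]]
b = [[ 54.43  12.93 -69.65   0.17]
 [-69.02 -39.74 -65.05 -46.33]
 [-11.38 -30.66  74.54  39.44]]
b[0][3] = 0.17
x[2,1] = -73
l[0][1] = -84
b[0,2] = -69.65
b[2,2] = 74.54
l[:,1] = [-84, 76]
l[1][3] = 63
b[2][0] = -11.38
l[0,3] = -32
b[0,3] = 0.17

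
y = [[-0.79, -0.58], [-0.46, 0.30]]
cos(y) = [[0.59, -0.13], [-0.10, 0.83]]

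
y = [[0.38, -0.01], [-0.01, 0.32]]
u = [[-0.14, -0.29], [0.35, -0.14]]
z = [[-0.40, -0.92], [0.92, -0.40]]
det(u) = 0.12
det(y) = 0.12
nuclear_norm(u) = 0.70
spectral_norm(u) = 0.38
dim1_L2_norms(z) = [1.0, 1.0]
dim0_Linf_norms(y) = [0.38, 0.32]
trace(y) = 0.70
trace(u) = -0.28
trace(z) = -0.80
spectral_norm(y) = 0.38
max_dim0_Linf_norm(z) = 0.92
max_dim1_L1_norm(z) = 1.32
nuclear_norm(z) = 2.01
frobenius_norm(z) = 1.42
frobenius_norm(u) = 0.50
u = z @ y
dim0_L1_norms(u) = [0.49, 0.43]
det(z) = 1.01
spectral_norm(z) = 1.00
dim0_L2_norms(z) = [1.0, 1.0]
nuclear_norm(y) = 0.70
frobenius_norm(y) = 0.50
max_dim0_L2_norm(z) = 1.0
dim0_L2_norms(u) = [0.38, 0.32]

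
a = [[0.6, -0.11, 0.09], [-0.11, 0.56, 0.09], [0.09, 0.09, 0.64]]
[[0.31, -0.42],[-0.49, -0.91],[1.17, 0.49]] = a @ [[-0.0,-1.26], [-1.19,-2.08], [2.00,1.24]]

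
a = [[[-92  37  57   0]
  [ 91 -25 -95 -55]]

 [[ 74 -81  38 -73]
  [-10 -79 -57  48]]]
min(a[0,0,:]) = -92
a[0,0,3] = 0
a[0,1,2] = -95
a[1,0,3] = -73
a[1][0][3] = -73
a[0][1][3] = -55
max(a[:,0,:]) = 74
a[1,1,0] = -10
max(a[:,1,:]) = 91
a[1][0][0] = 74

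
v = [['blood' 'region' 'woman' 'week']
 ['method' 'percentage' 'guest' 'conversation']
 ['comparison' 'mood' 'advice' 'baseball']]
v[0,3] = 'week'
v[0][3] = 'week'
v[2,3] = 'baseball'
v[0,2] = 'woman'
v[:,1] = ['region', 'percentage', 'mood']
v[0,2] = 'woman'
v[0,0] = 'blood'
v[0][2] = 'woman'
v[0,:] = ['blood', 'region', 'woman', 'week']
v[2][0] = 'comparison'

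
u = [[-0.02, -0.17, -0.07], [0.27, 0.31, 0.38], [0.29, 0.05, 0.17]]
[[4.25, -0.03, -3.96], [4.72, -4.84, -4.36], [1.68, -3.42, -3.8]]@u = [[-1.24, -0.93, -0.98], [-2.67, -2.52, -2.91], [-2.06, -1.54, -2.06]]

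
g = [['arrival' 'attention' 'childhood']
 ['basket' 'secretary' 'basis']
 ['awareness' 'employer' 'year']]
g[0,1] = 'attention'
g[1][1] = 'secretary'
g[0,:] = ['arrival', 'attention', 'childhood']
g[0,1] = 'attention'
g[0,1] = 'attention'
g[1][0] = 'basket'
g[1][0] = 'basket'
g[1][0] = 'basket'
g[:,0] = ['arrival', 'basket', 'awareness']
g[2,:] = ['awareness', 'employer', 'year']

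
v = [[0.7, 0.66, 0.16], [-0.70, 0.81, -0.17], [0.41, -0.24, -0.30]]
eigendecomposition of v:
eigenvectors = [[0.06-0.65j, (0.06+0.65j), -0.17+0.00j], [(0.72+0j), (0.72-0j), 0.04+0.00j], [-0.21-0.12j, -0.21+0.12j, 0.98+0.00j]]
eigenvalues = [(0.8+0.67j), (0.8-0.67j), (-0.38+0j)]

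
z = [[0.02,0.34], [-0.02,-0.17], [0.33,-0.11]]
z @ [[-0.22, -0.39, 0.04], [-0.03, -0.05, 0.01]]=[[-0.01, -0.02, 0.0], [0.01, 0.02, -0.0], [-0.07, -0.12, 0.01]]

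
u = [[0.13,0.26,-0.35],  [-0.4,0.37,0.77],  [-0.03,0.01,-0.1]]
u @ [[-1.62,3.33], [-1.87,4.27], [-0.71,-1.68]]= [[-0.45,  2.13], [-0.59,  -1.05], [0.1,  0.11]]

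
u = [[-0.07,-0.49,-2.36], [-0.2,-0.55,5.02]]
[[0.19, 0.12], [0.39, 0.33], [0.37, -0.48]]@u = [[-0.04, -0.16, 0.15], [-0.09, -0.37, 0.74], [0.07, 0.08, -3.28]]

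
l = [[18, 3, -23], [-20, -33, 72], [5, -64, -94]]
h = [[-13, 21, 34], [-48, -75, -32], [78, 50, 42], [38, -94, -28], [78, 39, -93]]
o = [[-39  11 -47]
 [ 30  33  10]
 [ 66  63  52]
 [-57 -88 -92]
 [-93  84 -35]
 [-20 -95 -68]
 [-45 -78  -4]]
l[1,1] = -33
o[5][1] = -95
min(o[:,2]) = -92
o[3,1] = -88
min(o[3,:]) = -92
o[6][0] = -45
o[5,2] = -68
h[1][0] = -48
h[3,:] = [38, -94, -28]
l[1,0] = -20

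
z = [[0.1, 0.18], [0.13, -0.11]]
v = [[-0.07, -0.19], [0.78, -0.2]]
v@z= [[-0.03, 0.01], [0.05, 0.16]]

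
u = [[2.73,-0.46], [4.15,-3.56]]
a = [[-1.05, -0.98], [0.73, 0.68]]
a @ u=[[-6.93,3.97], [4.81,-2.76]]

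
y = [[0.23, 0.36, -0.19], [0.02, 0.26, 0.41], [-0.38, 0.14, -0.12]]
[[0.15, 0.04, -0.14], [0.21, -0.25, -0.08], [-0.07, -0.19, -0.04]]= y @ [[0.25, 0.48, -0.04],[0.39, -0.41, -0.35],[0.26, -0.38, 0.02]]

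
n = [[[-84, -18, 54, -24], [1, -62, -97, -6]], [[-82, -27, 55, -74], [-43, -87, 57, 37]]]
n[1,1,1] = -87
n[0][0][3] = -24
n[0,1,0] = 1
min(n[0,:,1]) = -62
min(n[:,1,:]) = -97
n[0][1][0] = 1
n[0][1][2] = -97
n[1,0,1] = -27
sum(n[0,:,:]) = -236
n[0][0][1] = -18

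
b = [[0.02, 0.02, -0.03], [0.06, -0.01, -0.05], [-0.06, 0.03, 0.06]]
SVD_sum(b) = [[0.02, -0.01, -0.02],[0.06, -0.01, -0.05],[-0.06, 0.02, 0.06]] + [[0.00, 0.03, -0.01], [0.00, 0.00, -0.0], [0.00, 0.01, -0.00]] + [[-0.0,-0.00,-0.0], [0.00,0.0,0.0], [0.0,0.00,0.0]]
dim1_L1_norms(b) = [0.07, 0.12, 0.15]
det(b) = -0.00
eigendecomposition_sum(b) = [[0.04, -0.01, -0.04],[0.05, -0.01, -0.06],[-0.04, 0.01, 0.05]] + [[-0.02,0.02,0.00], [0.01,-0.01,-0.00], [-0.02,0.02,0.0]] + [[-0.0, 0.01, 0.01], [-0.0, 0.01, 0.01], [-0.00, 0.01, 0.01]]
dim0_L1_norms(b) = [0.14, 0.06, 0.14]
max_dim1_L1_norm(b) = 0.15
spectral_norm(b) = 0.12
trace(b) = 0.07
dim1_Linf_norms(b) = [0.03, 0.06, 0.06]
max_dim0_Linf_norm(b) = 0.06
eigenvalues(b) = [0.08, -0.02, 0.02]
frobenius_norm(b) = 0.13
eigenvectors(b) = [[0.51, 0.63, 0.65], [0.66, -0.48, 0.58], [-0.56, 0.61, 0.49]]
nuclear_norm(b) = 0.16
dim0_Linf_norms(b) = [0.06, 0.03, 0.06]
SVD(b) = [[-0.25,0.9,-0.36], [-0.64,0.13,0.76], [0.73,0.42,0.54]] @ diag([0.12251817435533913, 0.030404588518077584, 0.008053443343136223]) @ [[-0.71,0.19,0.68], [0.01,0.97,-0.26], [0.70,0.18,0.69]]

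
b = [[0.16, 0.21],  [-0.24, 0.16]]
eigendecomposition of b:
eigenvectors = [[0.00-0.68j, 0.68j], [(0.73+0j), 0.73-0.00j]]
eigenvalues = [(0.16+0.22j), (0.16-0.22j)]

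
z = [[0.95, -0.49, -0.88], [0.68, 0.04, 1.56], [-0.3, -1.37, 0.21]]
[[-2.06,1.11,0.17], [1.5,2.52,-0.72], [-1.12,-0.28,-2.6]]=z@[[-0.52, 1.87, 0.42], [1.11, -0.08, 1.7], [1.16, 0.80, -0.69]]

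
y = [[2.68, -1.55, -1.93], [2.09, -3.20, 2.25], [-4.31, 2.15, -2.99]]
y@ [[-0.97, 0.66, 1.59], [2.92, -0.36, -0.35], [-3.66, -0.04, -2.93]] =[[-0.06,2.4,10.46],[-19.61,2.44,-2.15],[21.4,-3.50,1.16]]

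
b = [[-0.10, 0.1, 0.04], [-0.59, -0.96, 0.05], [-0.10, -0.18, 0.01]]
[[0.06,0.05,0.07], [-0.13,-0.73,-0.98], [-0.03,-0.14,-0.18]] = b@[[-0.18, 0.11, 0.12], [0.26, 0.68, 0.94], [0.32, -0.18, -0.20]]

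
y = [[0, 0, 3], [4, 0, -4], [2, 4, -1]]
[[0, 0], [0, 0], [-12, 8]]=y@[[0, 0], [-3, 2], [0, 0]]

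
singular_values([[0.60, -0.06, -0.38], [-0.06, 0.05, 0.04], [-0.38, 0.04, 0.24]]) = [0.85, 0.04, 0.0]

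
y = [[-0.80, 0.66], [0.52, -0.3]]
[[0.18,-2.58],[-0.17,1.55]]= y @ [[-0.58,  2.44], [-0.43,  -0.95]]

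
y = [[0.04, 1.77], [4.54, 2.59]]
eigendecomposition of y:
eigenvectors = [[-0.69, -0.37], [0.72, -0.93]]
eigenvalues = [-1.79, 4.42]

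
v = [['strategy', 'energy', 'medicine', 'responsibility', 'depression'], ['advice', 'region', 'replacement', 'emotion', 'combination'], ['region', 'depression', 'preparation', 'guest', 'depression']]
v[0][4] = 'depression'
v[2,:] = ['region', 'depression', 'preparation', 'guest', 'depression']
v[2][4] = 'depression'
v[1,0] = 'advice'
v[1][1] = 'region'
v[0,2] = 'medicine'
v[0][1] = 'energy'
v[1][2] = 'replacement'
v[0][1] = 'energy'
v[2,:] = ['region', 'depression', 'preparation', 'guest', 'depression']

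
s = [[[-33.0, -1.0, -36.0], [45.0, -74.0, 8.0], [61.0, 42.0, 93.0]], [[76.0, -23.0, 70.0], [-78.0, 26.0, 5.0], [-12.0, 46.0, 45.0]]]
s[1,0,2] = 70.0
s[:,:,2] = [[-36.0, 8.0, 93.0], [70.0, 5.0, 45.0]]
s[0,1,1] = -74.0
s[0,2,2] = 93.0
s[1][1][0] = -78.0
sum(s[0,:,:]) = 105.0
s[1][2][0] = -12.0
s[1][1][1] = 26.0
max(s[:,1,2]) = 8.0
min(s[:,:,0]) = -78.0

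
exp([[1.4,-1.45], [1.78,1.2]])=[[0.11,  -3.32],[4.07,  -0.35]]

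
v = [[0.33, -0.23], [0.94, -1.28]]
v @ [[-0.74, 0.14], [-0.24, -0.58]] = [[-0.19, 0.18], [-0.39, 0.87]]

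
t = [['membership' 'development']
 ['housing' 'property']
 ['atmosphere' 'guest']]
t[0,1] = 'development'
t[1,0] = 'housing'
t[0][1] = 'development'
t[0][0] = 'membership'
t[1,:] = ['housing', 'property']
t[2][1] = 'guest'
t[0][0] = 'membership'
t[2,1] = 'guest'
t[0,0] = 'membership'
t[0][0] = 'membership'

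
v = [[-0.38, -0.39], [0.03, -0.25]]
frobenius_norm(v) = 0.60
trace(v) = -0.63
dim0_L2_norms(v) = [0.38, 0.46]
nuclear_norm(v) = 0.76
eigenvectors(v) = [[(0.96+0j), (0.96-0j)],  [-0.16-0.21j, (-0.16+0.21j)]]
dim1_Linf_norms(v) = [0.39, 0.25]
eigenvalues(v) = [(-0.31+0.09j), (-0.31-0.09j)]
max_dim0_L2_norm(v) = 0.46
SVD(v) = [[-0.95,-0.31], [-0.31,0.95]] @ diag([0.5699594760137653, 0.1872062918336725]) @ [[0.62, 0.79], [0.79, -0.62]]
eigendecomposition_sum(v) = [[(-0.19-0.08j),-0.20-0.71j], [0.02+0.05j,(-0.12+0.16j)]] + [[-0.19+0.08j, (-0.19+0.71j)], [0.02-0.05j, -0.12-0.16j]]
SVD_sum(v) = [[-0.33, -0.43],[-0.11, -0.14]] + [[-0.05,0.04], [0.14,-0.11]]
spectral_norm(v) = 0.57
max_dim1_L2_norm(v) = 0.54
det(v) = 0.11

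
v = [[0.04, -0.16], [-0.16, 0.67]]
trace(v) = 0.71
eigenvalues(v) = [0.0, 0.71]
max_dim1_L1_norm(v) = 0.83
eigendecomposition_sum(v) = [[0.00,0.0], [0.00,0.00]] + [[0.04,-0.16],[-0.16,0.67]]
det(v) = 0.00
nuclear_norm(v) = 0.71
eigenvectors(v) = [[-0.97, 0.23], [-0.23, -0.97]]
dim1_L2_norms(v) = [0.16, 0.69]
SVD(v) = [[-0.23, 0.97],[0.97, 0.23]] @ diag([0.7083058165385901, 0.0016941834614097682]) @ [[-0.23, 0.97],[0.97, 0.23]]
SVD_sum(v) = [[0.04, -0.16], [-0.16, 0.67]] + [[0.0, 0.0], [0.00, 0.0]]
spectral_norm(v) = 0.71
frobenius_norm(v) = 0.71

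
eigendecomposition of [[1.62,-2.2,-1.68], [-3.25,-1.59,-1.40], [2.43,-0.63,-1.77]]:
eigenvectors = [[0.64+0.00j, (-0.32+0.04j), (-0.32-0.04j)], [-0.63+0.00j, (-0.84+0j), -0.84-0.00j], [0.44+0.00j, 0.38+0.19j, (0.38-0.19j)]]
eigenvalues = [(2.65+0j), (-2.19+0.47j), (-2.19-0.47j)]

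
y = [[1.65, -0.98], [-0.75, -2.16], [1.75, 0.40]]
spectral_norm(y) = 2.61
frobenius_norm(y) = 3.48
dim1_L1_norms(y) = [2.63, 2.91, 2.15]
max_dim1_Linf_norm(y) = 2.16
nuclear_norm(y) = 4.92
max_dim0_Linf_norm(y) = 2.16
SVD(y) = [[-0.31, -0.75],  [0.70, -0.59],  [-0.64, -0.28]] @ diag([2.612228389973561, 2.3042922641488293]) @ [[-0.83, -0.56],[-0.56, 0.83]]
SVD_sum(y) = [[0.68, 0.46], [-1.52, -1.03], [1.39, 0.94]] + [[0.97, -1.44], [0.77, -1.13], [0.36, -0.54]]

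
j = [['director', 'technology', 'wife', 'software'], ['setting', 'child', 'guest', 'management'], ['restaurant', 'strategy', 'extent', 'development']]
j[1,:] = ['setting', 'child', 'guest', 'management']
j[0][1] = 'technology'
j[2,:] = ['restaurant', 'strategy', 'extent', 'development']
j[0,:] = ['director', 'technology', 'wife', 'software']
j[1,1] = 'child'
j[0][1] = 'technology'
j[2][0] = 'restaurant'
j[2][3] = 'development'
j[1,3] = 'management'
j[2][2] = 'extent'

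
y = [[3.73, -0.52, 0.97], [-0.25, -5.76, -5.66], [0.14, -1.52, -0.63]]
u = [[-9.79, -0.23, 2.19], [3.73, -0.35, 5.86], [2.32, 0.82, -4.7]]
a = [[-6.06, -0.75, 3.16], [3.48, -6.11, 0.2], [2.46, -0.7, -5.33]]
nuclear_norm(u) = 18.95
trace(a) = -17.50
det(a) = -172.68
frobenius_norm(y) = 9.12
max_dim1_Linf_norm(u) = 9.79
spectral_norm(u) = 10.83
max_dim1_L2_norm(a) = 7.03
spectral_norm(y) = 8.23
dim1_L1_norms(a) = [9.97, 9.79, 8.49]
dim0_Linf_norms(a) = [6.06, 6.11, 5.33]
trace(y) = -2.66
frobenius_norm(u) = 13.31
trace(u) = -14.84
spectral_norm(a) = 9.17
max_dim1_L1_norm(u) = 12.21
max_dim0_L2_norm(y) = 5.98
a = y + u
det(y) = -16.91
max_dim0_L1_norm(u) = 15.84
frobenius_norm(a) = 11.48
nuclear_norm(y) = 12.64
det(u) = 32.26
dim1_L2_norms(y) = [3.89, 8.08, 1.65]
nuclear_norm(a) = 18.40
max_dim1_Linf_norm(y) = 5.76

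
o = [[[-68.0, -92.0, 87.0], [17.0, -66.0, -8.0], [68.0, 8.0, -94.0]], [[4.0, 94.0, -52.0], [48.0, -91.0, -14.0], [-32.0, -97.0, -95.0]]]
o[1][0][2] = -52.0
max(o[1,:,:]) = 94.0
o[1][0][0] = 4.0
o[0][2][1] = 8.0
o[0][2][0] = 68.0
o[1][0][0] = 4.0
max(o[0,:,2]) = 87.0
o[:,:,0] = [[-68.0, 17.0, 68.0], [4.0, 48.0, -32.0]]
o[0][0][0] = -68.0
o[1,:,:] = [[4.0, 94.0, -52.0], [48.0, -91.0, -14.0], [-32.0, -97.0, -95.0]]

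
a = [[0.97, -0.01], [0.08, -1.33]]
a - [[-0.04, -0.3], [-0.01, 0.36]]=[[1.01,0.29],[0.09,-1.69]]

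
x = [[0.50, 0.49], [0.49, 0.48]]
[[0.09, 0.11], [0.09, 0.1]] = x @ [[0.25, -0.07], [-0.07, 0.29]]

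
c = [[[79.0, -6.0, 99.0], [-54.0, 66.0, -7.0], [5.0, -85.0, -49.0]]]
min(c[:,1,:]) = -54.0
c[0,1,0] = -54.0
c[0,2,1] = -85.0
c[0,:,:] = [[79.0, -6.0, 99.0], [-54.0, 66.0, -7.0], [5.0, -85.0, -49.0]]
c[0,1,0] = -54.0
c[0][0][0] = 79.0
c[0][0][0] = 79.0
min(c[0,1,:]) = -54.0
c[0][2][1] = -85.0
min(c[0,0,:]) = -6.0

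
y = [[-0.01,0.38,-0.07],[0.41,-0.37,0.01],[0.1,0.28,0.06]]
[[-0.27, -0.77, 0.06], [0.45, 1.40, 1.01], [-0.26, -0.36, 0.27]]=y@[[0.33, 1.67, 2.61], [-0.86, -1.93, 0.14], [-0.83, 0.27, -0.52]]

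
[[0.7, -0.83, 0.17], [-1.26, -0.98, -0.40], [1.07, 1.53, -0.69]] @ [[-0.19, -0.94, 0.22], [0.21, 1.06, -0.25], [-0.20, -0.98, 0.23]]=[[-0.34, -1.70, 0.4],[0.11, 0.54, -0.12],[0.26, 1.29, -0.31]]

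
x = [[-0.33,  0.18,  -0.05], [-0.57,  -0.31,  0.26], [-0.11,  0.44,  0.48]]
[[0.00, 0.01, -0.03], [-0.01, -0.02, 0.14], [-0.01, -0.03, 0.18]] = x @ [[0.00, 0.0, -0.02],[0.00, 0.01, -0.07],[-0.02, -0.07, 0.43]]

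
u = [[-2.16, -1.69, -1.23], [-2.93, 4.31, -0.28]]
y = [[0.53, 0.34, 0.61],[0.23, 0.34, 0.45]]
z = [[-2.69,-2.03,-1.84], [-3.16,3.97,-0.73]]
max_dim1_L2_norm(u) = 5.22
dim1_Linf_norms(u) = [2.16, 4.31]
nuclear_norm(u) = 8.22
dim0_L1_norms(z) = [5.85, 6.0, 2.57]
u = z + y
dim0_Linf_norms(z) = [3.16, 3.97, 1.84]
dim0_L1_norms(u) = [5.09, 6.0, 1.51]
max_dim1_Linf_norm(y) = 0.61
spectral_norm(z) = 5.15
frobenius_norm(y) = 1.07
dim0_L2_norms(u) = [3.64, 4.63, 1.26]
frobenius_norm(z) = 6.40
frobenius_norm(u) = 6.02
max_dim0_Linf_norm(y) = 0.61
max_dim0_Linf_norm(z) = 3.97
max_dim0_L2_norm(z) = 4.46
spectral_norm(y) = 1.06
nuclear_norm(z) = 8.96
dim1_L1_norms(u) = [5.08, 7.52]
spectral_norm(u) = 5.22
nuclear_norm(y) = 1.20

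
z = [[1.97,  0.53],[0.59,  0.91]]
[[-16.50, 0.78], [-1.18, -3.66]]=z @[[-9.72, 1.79], [5.00, -5.18]]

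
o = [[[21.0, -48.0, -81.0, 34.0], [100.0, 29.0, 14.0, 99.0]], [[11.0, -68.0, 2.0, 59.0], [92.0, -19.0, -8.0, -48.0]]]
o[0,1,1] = 29.0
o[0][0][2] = -81.0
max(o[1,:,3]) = 59.0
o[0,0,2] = -81.0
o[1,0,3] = 59.0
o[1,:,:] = [[11.0, -68.0, 2.0, 59.0], [92.0, -19.0, -8.0, -48.0]]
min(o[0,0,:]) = -81.0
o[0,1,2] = 14.0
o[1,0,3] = 59.0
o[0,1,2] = 14.0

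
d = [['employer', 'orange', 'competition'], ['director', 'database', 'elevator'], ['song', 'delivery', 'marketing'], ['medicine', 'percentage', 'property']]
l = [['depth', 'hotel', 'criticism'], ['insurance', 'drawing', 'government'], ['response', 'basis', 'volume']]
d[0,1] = 'orange'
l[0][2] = 'criticism'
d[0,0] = 'employer'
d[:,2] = ['competition', 'elevator', 'marketing', 'property']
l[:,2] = ['criticism', 'government', 'volume']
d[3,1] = 'percentage'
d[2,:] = ['song', 'delivery', 'marketing']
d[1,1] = 'database'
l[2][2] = 'volume'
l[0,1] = 'hotel'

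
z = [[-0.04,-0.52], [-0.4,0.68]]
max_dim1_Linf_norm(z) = 0.68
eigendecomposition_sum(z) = [[-0.21,-0.12], [-0.09,-0.05]] + [[0.17, -0.40],[-0.31, 0.73]]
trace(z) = 0.64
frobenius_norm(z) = 0.95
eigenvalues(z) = [-0.26, 0.9]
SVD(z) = [[-0.52, 0.85], [0.85, 0.52]] @ diag([0.9096996865824036, 0.25854686273841515]) @ [[-0.35, 0.94], [-0.94, -0.35]]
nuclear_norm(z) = 1.17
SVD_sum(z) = [[0.17, -0.44], [-0.27, 0.73]] + [[-0.21, -0.08], [-0.13, -0.05]]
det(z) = -0.24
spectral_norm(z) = 0.91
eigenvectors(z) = [[-0.92, 0.48],[-0.39, -0.88]]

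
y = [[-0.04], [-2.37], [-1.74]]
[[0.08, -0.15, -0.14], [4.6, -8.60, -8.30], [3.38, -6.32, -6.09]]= y @ [[-1.94, 3.63, 3.50]]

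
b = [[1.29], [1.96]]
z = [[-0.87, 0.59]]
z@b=[[0.03]]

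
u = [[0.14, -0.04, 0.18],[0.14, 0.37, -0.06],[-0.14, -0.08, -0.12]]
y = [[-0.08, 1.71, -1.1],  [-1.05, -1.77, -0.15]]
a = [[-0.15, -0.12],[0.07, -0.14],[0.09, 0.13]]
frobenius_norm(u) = 0.50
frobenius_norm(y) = 2.90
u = a @ y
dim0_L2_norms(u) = [0.24, 0.38, 0.22]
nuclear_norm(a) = 0.40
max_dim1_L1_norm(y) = 2.97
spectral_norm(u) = 0.42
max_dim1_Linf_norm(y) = 1.77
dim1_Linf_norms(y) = [1.71, 1.77]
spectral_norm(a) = 0.25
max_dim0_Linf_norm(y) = 1.77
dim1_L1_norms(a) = [0.27, 0.21, 0.22]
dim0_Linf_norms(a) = [0.15, 0.14]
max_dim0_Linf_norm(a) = 0.15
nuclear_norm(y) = 3.83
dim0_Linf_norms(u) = [0.14, 0.37, 0.18]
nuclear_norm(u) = 0.71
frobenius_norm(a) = 0.29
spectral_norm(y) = 2.64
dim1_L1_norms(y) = [2.89, 2.97]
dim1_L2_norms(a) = [0.19, 0.16, 0.16]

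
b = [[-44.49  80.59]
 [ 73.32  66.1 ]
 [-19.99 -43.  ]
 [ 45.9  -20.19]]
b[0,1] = 80.59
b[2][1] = -43.0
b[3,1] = -20.19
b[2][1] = -43.0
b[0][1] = 80.59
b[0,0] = -44.49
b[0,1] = 80.59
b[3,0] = 45.9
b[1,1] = 66.1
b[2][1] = -43.0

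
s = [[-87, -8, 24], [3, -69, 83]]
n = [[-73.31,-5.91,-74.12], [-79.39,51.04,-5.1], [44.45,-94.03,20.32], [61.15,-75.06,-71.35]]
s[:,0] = [-87, 3]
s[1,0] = 3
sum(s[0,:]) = -71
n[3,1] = -75.06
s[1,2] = 83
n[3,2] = -71.35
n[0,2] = -74.12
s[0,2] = 24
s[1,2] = 83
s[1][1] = -69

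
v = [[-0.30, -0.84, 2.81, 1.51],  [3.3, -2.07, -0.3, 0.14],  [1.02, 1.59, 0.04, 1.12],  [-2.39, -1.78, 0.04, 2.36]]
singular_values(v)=[4.58, 3.76, 2.65, 1.85]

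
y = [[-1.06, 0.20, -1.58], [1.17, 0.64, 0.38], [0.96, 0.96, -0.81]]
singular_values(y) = [2.19, 1.81, 0.1]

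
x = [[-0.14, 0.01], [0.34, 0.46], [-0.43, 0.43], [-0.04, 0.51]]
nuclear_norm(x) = 1.38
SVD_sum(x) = [[-0.0, 0.03], [-0.06, 0.4], [-0.07, 0.48], [-0.07, 0.50]] + [[-0.14, -0.02], [0.4, 0.06], [-0.36, -0.05], [0.03, 0.01]]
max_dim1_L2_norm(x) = 0.61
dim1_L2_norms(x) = [0.14, 0.57, 0.61, 0.51]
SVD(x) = [[-0.04, 0.24], [-0.50, -0.72], [-0.60, 0.65], [-0.63, -0.06]] @ diag([0.8149168718192981, 0.5606340089793428]) @ [[0.15, -0.99],[-0.99, -0.15]]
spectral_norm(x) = 0.81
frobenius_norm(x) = 0.99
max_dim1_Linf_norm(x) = 0.51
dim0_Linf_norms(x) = [0.43, 0.51]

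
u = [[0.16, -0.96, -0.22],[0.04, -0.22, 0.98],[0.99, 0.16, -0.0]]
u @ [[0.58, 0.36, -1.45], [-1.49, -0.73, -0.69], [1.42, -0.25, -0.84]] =[[1.21, 0.81, 0.62], [1.74, -0.07, -0.73], [0.34, 0.24, -1.55]]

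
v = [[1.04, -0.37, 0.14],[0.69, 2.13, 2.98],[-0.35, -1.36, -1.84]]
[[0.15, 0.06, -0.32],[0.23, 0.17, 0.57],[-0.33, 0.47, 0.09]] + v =[[1.19,-0.31,-0.18], [0.92,2.3,3.55], [-0.68,-0.89,-1.75]]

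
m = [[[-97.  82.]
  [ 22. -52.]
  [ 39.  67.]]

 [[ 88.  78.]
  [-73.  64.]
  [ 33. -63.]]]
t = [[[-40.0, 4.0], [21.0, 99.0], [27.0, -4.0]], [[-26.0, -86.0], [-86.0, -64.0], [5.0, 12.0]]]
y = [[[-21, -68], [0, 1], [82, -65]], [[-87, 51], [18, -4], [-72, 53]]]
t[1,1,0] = -86.0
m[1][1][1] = 64.0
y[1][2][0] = -72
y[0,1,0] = 0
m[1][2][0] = 33.0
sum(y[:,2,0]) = 10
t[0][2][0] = 27.0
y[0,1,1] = 1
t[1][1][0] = -86.0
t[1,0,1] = -86.0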